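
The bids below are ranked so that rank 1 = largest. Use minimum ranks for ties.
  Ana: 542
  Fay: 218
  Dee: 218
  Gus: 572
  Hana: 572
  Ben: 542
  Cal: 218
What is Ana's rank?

3

Sorted (descending): 572, 572, 542, 542, 218, 218, 218
The 2 values of 572 occupy positions 1–2 → each gets rank 1.
The 2 values of 542 occupy positions 3–4 → each gets rank 3.
The 3 values of 218 occupy positions 5–7 → each gets rank 5.
Ana has value 542 → rank 3.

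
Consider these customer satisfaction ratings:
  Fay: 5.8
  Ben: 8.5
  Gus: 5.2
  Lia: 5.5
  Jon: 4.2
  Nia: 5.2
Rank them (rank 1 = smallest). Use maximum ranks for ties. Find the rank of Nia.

Sorted (ascending): 4.2, 5.2, 5.2, 5.5, 5.8, 8.5
The 2 values of 5.2 occupy positions 2–3 → each gets rank 3.
Nia has value 5.2 → rank 3.

3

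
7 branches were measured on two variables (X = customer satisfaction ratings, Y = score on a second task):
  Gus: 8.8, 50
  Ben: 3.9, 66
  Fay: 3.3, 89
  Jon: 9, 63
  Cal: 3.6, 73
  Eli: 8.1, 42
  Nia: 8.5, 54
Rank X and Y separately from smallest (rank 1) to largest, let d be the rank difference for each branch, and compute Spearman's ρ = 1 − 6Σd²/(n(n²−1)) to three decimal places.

-0.679

Ranks of variable 1: 6, 3, 1, 7, 2, 4, 5
Ranks of variable 2: 2, 5, 7, 4, 6, 1, 3
d = r₁ − r₂: 4, -2, -6, 3, -4, 3, 2
d²: 16, 4, 36, 9, 16, 9, 4; Σd² = 94
ρ = 1 − 6·94/(7·48) = 1 − 564/336 = -0.679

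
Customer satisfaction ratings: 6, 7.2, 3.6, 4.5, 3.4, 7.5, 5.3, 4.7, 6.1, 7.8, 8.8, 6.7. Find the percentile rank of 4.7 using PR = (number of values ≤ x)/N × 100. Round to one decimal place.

N = 12.
Strictly below 4.7: 3. Equal to 4.7: 1.
PR = 4/12 × 100 = 33.3

33.3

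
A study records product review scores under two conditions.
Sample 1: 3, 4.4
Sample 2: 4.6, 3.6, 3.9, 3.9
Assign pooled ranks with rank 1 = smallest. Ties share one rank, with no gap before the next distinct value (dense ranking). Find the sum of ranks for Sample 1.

Sorted (ascending): 3, 3.6, 3.9, 3.9, 4.4, 4.6
The 2 values of 3.9 share dense rank 3.
Remaining distinct values take the next consecutive integers.
Sample 1 values → pooled ranks: 3→1, 4.4→4
Rank sum = 1 + 4 = 5

5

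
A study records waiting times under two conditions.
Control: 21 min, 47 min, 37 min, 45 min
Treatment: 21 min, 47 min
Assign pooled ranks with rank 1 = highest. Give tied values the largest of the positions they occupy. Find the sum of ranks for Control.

Sorted (descending): 47, 47, 45, 37, 21, 21
The 2 values of 47 occupy positions 1–2 → each gets rank 2.
The 2 values of 21 occupy positions 5–6 → each gets rank 6.
Control values → pooled ranks: 21→6, 47→2, 37→4, 45→3
Rank sum = 6 + 2 + 4 + 3 = 15

15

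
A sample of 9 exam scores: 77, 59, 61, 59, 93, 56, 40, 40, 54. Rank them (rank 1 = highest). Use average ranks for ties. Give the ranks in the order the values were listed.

2, 4.5, 3, 4.5, 1, 6, 8.5, 8.5, 7

Sorted (descending): 93, 77, 61, 59, 59, 56, 54, 40, 40
The 2 values of 59 occupy positions 4–5 → average rank (4+5)/2 = 4.5.
The 2 values of 40 occupy positions 8–9 → average rank (8+9)/2 = 8.5.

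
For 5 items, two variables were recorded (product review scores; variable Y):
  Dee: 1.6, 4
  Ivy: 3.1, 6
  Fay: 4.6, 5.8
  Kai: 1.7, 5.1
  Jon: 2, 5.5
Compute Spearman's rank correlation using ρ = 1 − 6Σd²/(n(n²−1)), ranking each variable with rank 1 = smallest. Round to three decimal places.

0.900

Ranks of variable 1: 1, 4, 5, 2, 3
Ranks of variable 2: 1, 5, 4, 2, 3
d = r₁ − r₂: 0, -1, 1, 0, 0
d²: 0, 1, 1, 0, 0; Σd² = 2
ρ = 1 − 6·2/(5·24) = 1 − 12/120 = 0.900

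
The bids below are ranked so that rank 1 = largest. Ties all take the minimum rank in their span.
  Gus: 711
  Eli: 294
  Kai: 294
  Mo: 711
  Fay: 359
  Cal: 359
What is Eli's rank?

5

Sorted (descending): 711, 711, 359, 359, 294, 294
The 2 values of 711 occupy positions 1–2 → each gets rank 1.
The 2 values of 359 occupy positions 3–4 → each gets rank 3.
The 2 values of 294 occupy positions 5–6 → each gets rank 5.
Eli has value 294 → rank 5.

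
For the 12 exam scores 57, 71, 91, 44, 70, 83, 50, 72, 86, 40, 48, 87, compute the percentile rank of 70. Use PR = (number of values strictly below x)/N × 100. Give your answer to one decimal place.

41.7

N = 12.
Strictly below 70: 5. Equal to 70: 1.
PR = 5/12 × 100 = 41.7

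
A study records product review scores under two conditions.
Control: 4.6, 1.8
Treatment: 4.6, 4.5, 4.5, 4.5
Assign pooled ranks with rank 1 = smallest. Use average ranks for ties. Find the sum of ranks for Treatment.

Sorted (ascending): 1.8, 4.5, 4.5, 4.5, 4.6, 4.6
The 3 values of 4.5 occupy positions 2–4 → average rank 3.
The 2 values of 4.6 occupy positions 5–6 → average rank (5+6)/2 = 5.5.
Treatment values → pooled ranks: 4.6→5.5, 4.5→3, 4.5→3, 4.5→3
Rank sum = 5.5 + 3 + 3 + 3 = 14.5

14.5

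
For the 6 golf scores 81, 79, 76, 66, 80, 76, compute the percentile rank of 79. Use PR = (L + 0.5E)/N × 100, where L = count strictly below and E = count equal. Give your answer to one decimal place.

N = 6.
Strictly below 79: 3. Equal to 79: 1.
PR = (3 + 0.5·1)/6 × 100 = 58.3

58.3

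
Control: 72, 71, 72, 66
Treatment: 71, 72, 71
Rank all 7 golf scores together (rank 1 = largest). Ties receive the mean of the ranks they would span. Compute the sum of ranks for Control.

Sorted (descending): 72, 72, 72, 71, 71, 71, 66
The 3 values of 72 occupy positions 1–3 → average rank 2.
The 3 values of 71 occupy positions 4–6 → average rank 5.
Control values → pooled ranks: 72→2, 71→5, 72→2, 66→7
Rank sum = 2 + 5 + 2 + 7 = 16

16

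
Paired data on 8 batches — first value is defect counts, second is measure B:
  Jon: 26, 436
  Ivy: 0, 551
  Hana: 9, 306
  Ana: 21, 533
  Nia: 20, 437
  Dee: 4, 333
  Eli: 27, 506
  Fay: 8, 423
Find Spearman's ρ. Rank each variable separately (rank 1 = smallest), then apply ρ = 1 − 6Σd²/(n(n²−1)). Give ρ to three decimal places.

Ranks of variable 1: 7, 1, 4, 6, 5, 2, 8, 3
Ranks of variable 2: 4, 8, 1, 7, 5, 2, 6, 3
d = r₁ − r₂: 3, -7, 3, -1, 0, 0, 2, 0
d²: 9, 49, 9, 1, 0, 0, 4, 0; Σd² = 72
ρ = 1 − 6·72/(8·63) = 1 − 432/504 = 0.143

0.143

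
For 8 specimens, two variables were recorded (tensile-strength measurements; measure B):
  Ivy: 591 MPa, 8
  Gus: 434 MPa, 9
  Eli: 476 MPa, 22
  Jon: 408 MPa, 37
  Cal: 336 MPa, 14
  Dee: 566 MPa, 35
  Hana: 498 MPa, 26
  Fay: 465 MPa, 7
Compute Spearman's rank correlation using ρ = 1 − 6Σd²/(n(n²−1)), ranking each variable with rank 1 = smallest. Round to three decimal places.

Ranks of variable 1: 8, 3, 5, 2, 1, 7, 6, 4
Ranks of variable 2: 2, 3, 5, 8, 4, 7, 6, 1
d = r₁ − r₂: 6, 0, 0, -6, -3, 0, 0, 3
d²: 36, 0, 0, 36, 9, 0, 0, 9; Σd² = 90
ρ = 1 − 6·90/(8·63) = 1 − 540/504 = -0.071

-0.071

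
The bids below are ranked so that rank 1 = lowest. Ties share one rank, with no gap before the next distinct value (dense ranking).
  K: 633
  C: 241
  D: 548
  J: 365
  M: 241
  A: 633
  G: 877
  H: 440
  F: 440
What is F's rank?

3

Sorted (ascending): 241, 241, 365, 440, 440, 548, 633, 633, 877
The 2 values of 241 share dense rank 1.
The 2 values of 440 share dense rank 3.
The 2 values of 633 share dense rank 5.
Remaining distinct values take the next consecutive integers.
F has value 440 → rank 3.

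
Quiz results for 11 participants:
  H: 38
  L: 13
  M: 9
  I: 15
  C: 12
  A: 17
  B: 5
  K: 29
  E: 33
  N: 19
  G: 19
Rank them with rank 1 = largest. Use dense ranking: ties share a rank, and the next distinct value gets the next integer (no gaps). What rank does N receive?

4

Sorted (descending): 38, 33, 29, 19, 19, 17, 15, 13, 12, 9, 5
The 2 values of 19 share dense rank 4.
Remaining distinct values take the next consecutive integers.
N has value 19 → rank 4.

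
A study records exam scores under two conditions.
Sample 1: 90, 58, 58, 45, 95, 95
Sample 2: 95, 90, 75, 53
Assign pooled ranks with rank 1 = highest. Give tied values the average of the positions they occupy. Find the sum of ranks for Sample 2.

Sorted (descending): 95, 95, 95, 90, 90, 75, 58, 58, 53, 45
The 3 values of 95 occupy positions 1–3 → average rank 2.
The 2 values of 90 occupy positions 4–5 → average rank (4+5)/2 = 4.5.
The 2 values of 58 occupy positions 7–8 → average rank (7+8)/2 = 7.5.
Sample 2 values → pooled ranks: 95→2, 90→4.5, 75→6, 53→9
Rank sum = 2 + 4.5 + 6 + 9 = 21.5

21.5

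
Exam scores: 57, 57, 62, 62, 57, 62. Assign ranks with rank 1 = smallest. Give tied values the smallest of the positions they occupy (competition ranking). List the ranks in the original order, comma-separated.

1, 1, 4, 4, 1, 4

Sorted (ascending): 57, 57, 57, 62, 62, 62
The 3 values of 57 occupy positions 1–3 → each gets rank 1.
The 3 values of 62 occupy positions 4–6 → each gets rank 4.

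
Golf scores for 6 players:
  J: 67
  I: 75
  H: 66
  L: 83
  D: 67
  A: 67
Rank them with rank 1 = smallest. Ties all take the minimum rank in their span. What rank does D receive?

Sorted (ascending): 66, 67, 67, 67, 75, 83
The 3 values of 67 occupy positions 2–4 → each gets rank 2.
D has value 67 → rank 2.

2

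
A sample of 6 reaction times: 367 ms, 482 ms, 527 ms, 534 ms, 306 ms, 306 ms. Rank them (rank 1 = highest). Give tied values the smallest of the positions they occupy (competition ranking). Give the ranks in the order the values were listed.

4, 3, 2, 1, 5, 5

Sorted (descending): 534, 527, 482, 367, 306, 306
The 2 values of 306 occupy positions 5–6 → each gets rank 5.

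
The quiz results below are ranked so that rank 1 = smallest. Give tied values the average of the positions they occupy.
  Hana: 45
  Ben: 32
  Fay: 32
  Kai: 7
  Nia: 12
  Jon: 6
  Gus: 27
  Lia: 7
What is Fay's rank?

6.5

Sorted (ascending): 6, 7, 7, 12, 27, 32, 32, 45
The 2 values of 7 occupy positions 2–3 → average rank (2+3)/2 = 2.5.
The 2 values of 32 occupy positions 6–7 → average rank (6+7)/2 = 6.5.
Fay has value 32 → rank 6.5.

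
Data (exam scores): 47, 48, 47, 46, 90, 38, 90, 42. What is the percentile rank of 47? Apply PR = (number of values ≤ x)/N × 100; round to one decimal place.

62.5

N = 8.
Strictly below 47: 3. Equal to 47: 2.
PR = 5/8 × 100 = 62.5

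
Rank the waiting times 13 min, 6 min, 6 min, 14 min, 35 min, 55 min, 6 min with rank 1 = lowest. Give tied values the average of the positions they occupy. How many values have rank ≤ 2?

Sorted (ascending): 6, 6, 6, 13, 14, 35, 55
The 3 values of 6 occupy positions 1–3 → average rank 2.
Ranks ≤ 2: {2, 2, 2} → 3 values.

3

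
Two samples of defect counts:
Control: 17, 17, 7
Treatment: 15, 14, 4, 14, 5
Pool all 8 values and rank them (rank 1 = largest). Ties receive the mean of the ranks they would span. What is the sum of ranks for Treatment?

Sorted (descending): 17, 17, 15, 14, 14, 7, 5, 4
The 2 values of 17 occupy positions 1–2 → average rank (1+2)/2 = 1.5.
The 2 values of 14 occupy positions 4–5 → average rank (4+5)/2 = 4.5.
Treatment values → pooled ranks: 15→3, 14→4.5, 4→8, 14→4.5, 5→7
Rank sum = 3 + 4.5 + 8 + 4.5 + 7 = 27

27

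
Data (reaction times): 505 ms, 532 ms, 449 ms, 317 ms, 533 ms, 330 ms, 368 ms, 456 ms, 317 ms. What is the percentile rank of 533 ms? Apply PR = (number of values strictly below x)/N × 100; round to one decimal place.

88.9

N = 9.
Strictly below 533: 8. Equal to 533: 1.
PR = 8/9 × 100 = 88.9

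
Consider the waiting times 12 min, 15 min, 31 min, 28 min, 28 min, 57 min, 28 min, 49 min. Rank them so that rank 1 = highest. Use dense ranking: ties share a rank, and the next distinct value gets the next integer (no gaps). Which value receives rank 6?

12

Sorted (descending): 57, 49, 31, 28, 28, 28, 15, 12
The 3 values of 28 share dense rank 4.
Remaining distinct values take the next consecutive integers.
Rank 6 → value 12.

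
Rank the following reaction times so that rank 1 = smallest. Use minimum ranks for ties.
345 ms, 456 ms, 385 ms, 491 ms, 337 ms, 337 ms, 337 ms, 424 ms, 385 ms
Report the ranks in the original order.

4, 8, 5, 9, 1, 1, 1, 7, 5

Sorted (ascending): 337, 337, 337, 345, 385, 385, 424, 456, 491
The 3 values of 337 occupy positions 1–3 → each gets rank 1.
The 2 values of 385 occupy positions 5–6 → each gets rank 5.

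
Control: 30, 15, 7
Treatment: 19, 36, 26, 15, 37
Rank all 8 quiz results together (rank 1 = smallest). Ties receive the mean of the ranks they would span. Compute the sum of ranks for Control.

Sorted (ascending): 7, 15, 15, 19, 26, 30, 36, 37
The 2 values of 15 occupy positions 2–3 → average rank (2+3)/2 = 2.5.
Control values → pooled ranks: 30→6, 15→2.5, 7→1
Rank sum = 6 + 2.5 + 1 = 9.5

9.5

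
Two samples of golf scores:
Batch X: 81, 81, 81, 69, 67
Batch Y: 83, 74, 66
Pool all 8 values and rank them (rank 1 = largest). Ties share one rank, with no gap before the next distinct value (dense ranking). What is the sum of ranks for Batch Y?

Sorted (descending): 83, 81, 81, 81, 74, 69, 67, 66
The 3 values of 81 share dense rank 2.
Remaining distinct values take the next consecutive integers.
Batch Y values → pooled ranks: 83→1, 74→3, 66→6
Rank sum = 1 + 3 + 6 = 10

10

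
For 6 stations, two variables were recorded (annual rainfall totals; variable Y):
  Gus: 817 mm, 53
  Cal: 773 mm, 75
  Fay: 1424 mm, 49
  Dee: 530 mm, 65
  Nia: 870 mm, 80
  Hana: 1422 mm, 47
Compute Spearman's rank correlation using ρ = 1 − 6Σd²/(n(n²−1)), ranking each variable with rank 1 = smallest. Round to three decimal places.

Ranks of variable 1: 3, 2, 6, 1, 4, 5
Ranks of variable 2: 3, 5, 2, 4, 6, 1
d = r₁ − r₂: 0, -3, 4, -3, -2, 4
d²: 0, 9, 16, 9, 4, 16; Σd² = 54
ρ = 1 − 6·54/(6·35) = 1 − 324/210 = -0.543

-0.543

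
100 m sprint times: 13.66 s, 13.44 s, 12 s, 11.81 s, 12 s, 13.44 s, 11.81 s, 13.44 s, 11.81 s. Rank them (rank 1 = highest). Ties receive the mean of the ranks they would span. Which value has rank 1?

13.66

Sorted (descending): 13.66, 13.44, 13.44, 13.44, 12, 12, 11.81, 11.81, 11.81
The 3 values of 13.44 occupy positions 2–4 → average rank 3.
The 2 values of 12 occupy positions 5–6 → average rank (5+6)/2 = 5.5.
The 3 values of 11.81 occupy positions 7–9 → average rank 8.
Rank 1 → value 13.66.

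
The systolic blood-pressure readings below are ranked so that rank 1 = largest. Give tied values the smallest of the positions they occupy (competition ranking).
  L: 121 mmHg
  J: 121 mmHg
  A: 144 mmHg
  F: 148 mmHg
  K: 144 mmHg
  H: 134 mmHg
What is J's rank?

5

Sorted (descending): 148, 144, 144, 134, 121, 121
The 2 values of 144 occupy positions 2–3 → each gets rank 2.
The 2 values of 121 occupy positions 5–6 → each gets rank 5.
J has value 121 mmHg → rank 5.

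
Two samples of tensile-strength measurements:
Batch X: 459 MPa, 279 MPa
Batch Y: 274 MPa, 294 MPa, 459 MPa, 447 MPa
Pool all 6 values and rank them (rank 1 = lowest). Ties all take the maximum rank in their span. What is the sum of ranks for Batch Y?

14

Sorted (ascending): 274, 279, 294, 447, 459, 459
The 2 values of 459 occupy positions 5–6 → each gets rank 6.
Batch Y values → pooled ranks: 274→1, 294→3, 459→6, 447→4
Rank sum = 1 + 3 + 6 + 4 = 14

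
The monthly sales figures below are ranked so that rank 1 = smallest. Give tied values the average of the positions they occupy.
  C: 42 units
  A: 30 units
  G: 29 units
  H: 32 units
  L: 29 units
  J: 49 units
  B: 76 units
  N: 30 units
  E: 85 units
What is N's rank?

Sorted (ascending): 29, 29, 30, 30, 32, 42, 49, 76, 85
The 2 values of 29 occupy positions 1–2 → average rank (1+2)/2 = 1.5.
The 2 values of 30 occupy positions 3–4 → average rank (3+4)/2 = 3.5.
N has value 30 units → rank 3.5.

3.5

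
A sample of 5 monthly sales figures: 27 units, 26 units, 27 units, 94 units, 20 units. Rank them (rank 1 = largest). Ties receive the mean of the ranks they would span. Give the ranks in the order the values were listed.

Sorted (descending): 94, 27, 27, 26, 20
The 2 values of 27 occupy positions 2–3 → average rank (2+3)/2 = 2.5.

2.5, 4, 2.5, 1, 5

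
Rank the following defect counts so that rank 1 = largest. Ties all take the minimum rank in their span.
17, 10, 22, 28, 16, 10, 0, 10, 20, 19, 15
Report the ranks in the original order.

5, 8, 2, 1, 6, 8, 11, 8, 3, 4, 7

Sorted (descending): 28, 22, 20, 19, 17, 16, 15, 10, 10, 10, 0
The 3 values of 10 occupy positions 8–10 → each gets rank 8.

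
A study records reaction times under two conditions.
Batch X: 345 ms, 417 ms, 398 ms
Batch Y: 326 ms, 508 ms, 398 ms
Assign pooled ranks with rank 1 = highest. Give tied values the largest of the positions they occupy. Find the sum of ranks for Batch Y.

Sorted (descending): 508, 417, 398, 398, 345, 326
The 2 values of 398 occupy positions 3–4 → each gets rank 4.
Batch Y values → pooled ranks: 326→6, 508→1, 398→4
Rank sum = 6 + 1 + 4 = 11

11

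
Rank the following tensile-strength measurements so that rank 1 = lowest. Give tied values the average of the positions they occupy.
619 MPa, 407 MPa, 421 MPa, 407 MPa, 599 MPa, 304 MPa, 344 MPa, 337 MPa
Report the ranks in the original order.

Sorted (ascending): 304, 337, 344, 407, 407, 421, 599, 619
The 2 values of 407 occupy positions 4–5 → average rank (4+5)/2 = 4.5.

8, 4.5, 6, 4.5, 7, 1, 3, 2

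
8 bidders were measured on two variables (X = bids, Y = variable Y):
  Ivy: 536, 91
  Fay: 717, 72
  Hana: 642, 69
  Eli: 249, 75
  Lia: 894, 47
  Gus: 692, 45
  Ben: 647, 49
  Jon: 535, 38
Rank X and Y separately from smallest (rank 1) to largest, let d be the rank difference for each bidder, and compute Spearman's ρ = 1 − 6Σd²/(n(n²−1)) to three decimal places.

-0.262

Ranks of variable 1: 3, 7, 4, 1, 8, 6, 5, 2
Ranks of variable 2: 8, 6, 5, 7, 3, 2, 4, 1
d = r₁ − r₂: -5, 1, -1, -6, 5, 4, 1, 1
d²: 25, 1, 1, 36, 25, 16, 1, 1; Σd² = 106
ρ = 1 − 6·106/(8·63) = 1 − 636/504 = -0.262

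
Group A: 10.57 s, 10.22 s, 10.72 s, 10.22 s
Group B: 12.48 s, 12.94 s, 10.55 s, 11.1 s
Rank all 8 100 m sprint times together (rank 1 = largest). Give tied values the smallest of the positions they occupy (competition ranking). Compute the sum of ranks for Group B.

12

Sorted (descending): 12.94, 12.48, 11.1, 10.72, 10.57, 10.55, 10.22, 10.22
The 2 values of 10.22 occupy positions 7–8 → each gets rank 7.
Group B values → pooled ranks: 12.48→2, 12.94→1, 10.55→6, 11.1→3
Rank sum = 2 + 1 + 6 + 3 = 12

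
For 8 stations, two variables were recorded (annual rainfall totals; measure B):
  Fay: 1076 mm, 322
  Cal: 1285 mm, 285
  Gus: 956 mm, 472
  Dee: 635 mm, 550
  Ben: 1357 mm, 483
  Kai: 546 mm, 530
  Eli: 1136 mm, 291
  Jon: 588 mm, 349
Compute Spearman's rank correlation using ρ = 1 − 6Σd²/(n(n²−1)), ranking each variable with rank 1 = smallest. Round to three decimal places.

Ranks of variable 1: 5, 7, 4, 3, 8, 1, 6, 2
Ranks of variable 2: 3, 1, 5, 8, 6, 7, 2, 4
d = r₁ − r₂: 2, 6, -1, -5, 2, -6, 4, -2
d²: 4, 36, 1, 25, 4, 36, 16, 4; Σd² = 126
ρ = 1 − 6·126/(8·63) = 1 − 756/504 = -0.500

-0.500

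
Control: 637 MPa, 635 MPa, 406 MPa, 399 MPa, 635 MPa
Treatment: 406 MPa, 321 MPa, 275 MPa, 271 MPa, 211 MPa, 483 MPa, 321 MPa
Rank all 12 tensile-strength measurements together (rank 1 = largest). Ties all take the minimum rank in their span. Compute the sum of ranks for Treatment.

58

Sorted (descending): 637, 635, 635, 483, 406, 406, 399, 321, 321, 275, 271, 211
The 2 values of 635 occupy positions 2–3 → each gets rank 2.
The 2 values of 406 occupy positions 5–6 → each gets rank 5.
The 2 values of 321 occupy positions 8–9 → each gets rank 8.
Treatment values → pooled ranks: 406→5, 321→8, 275→10, 271→11, 211→12, 483→4, 321→8
Rank sum = 5 + 8 + 10 + 11 + 12 + 4 + 8 = 58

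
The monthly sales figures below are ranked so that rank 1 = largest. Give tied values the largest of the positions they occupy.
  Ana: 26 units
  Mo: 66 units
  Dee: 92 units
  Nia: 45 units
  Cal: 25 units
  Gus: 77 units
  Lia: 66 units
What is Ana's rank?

Sorted (descending): 92, 77, 66, 66, 45, 26, 25
The 2 values of 66 occupy positions 3–4 → each gets rank 4.
Ana has value 26 units → rank 6.

6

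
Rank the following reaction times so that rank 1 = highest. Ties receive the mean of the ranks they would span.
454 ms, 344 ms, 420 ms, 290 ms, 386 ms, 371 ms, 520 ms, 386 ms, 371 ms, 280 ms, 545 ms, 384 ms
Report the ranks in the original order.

3, 10, 4, 11, 5.5, 8.5, 2, 5.5, 8.5, 12, 1, 7

Sorted (descending): 545, 520, 454, 420, 386, 386, 384, 371, 371, 344, 290, 280
The 2 values of 386 occupy positions 5–6 → average rank (5+6)/2 = 5.5.
The 2 values of 371 occupy positions 8–9 → average rank (8+9)/2 = 8.5.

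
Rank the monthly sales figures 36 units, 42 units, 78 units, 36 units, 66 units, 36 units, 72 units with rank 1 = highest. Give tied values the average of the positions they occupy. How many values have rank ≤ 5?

Sorted (descending): 78, 72, 66, 42, 36, 36, 36
The 3 values of 36 occupy positions 5–7 → average rank 6.
Ranks ≤ 5: {1, 2, 3, 4} → 4 values.

4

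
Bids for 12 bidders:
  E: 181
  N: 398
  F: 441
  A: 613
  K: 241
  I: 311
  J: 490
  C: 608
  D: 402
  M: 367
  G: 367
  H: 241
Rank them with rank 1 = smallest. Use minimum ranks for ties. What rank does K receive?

Sorted (ascending): 181, 241, 241, 311, 367, 367, 398, 402, 441, 490, 608, 613
The 2 values of 241 occupy positions 2–3 → each gets rank 2.
The 2 values of 367 occupy positions 5–6 → each gets rank 5.
K has value 241 → rank 2.

2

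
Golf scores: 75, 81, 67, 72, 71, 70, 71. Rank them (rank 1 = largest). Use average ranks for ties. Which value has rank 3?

Sorted (descending): 81, 75, 72, 71, 71, 70, 67
The 2 values of 71 occupy positions 4–5 → average rank (4+5)/2 = 4.5.
Rank 3 → value 72.

72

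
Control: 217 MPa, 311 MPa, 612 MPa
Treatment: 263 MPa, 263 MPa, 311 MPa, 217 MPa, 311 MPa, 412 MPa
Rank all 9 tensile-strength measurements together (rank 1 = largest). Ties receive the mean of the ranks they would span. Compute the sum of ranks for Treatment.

31.5

Sorted (descending): 612, 412, 311, 311, 311, 263, 263, 217, 217
The 3 values of 311 occupy positions 3–5 → average rank 4.
The 2 values of 263 occupy positions 6–7 → average rank (6+7)/2 = 6.5.
The 2 values of 217 occupy positions 8–9 → average rank (8+9)/2 = 8.5.
Treatment values → pooled ranks: 263→6.5, 263→6.5, 311→4, 217→8.5, 311→4, 412→2
Rank sum = 6.5 + 6.5 + 4 + 8.5 + 4 + 2 = 31.5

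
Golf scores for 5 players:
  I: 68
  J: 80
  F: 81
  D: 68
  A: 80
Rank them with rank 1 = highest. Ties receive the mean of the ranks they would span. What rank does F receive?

1

Sorted (descending): 81, 80, 80, 68, 68
The 2 values of 80 occupy positions 2–3 → average rank (2+3)/2 = 2.5.
The 2 values of 68 occupy positions 4–5 → average rank (4+5)/2 = 4.5.
F has value 81 → rank 1.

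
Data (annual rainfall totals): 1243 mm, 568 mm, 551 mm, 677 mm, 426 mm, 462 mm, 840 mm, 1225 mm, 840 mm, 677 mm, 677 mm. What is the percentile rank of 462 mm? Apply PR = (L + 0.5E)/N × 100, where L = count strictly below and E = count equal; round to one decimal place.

N = 11.
Strictly below 462: 1. Equal to 462: 1.
PR = (1 + 0.5·1)/11 × 100 = 13.6

13.6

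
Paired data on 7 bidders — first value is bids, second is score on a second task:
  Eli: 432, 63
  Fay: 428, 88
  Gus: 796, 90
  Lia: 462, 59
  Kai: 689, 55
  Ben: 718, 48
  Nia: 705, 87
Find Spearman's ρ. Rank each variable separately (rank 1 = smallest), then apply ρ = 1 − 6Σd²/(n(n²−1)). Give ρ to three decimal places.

Ranks of variable 1: 2, 1, 7, 3, 4, 6, 5
Ranks of variable 2: 4, 6, 7, 3, 2, 1, 5
d = r₁ − r₂: -2, -5, 0, 0, 2, 5, 0
d²: 4, 25, 0, 0, 4, 25, 0; Σd² = 58
ρ = 1 − 6·58/(7·48) = 1 − 348/336 = -0.036

-0.036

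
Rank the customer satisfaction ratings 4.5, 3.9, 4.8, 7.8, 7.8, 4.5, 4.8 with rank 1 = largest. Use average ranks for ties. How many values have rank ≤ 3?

Sorted (descending): 7.8, 7.8, 4.8, 4.8, 4.5, 4.5, 3.9
The 2 values of 7.8 occupy positions 1–2 → average rank (1+2)/2 = 1.5.
The 2 values of 4.8 occupy positions 3–4 → average rank (3+4)/2 = 3.5.
The 2 values of 4.5 occupy positions 5–6 → average rank (5+6)/2 = 5.5.
Ranks ≤ 3: {1.5, 1.5} → 2 values.

2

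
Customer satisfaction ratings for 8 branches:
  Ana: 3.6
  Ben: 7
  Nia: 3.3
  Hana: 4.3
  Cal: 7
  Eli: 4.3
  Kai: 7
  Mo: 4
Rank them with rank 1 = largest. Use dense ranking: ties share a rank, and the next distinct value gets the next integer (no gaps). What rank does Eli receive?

2

Sorted (descending): 7, 7, 7, 4.3, 4.3, 4, 3.6, 3.3
The 3 values of 7 share dense rank 1.
The 2 values of 4.3 share dense rank 2.
Remaining distinct values take the next consecutive integers.
Eli has value 4.3 → rank 2.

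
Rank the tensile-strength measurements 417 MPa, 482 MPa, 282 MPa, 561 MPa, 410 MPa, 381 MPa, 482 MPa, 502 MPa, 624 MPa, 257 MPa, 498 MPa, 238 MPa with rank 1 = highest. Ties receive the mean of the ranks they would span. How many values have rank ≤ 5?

Sorted (descending): 624, 561, 502, 498, 482, 482, 417, 410, 381, 282, 257, 238
The 2 values of 482 occupy positions 5–6 → average rank (5+6)/2 = 5.5.
Ranks ≤ 5: {1, 2, 3, 4} → 4 values.

4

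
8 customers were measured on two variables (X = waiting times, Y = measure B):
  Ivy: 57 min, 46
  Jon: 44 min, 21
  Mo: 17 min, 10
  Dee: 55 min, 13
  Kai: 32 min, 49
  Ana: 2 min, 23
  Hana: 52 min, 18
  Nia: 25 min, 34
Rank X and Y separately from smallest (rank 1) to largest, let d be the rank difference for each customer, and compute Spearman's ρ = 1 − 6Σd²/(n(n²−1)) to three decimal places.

Ranks of variable 1: 8, 5, 2, 7, 4, 1, 6, 3
Ranks of variable 2: 7, 4, 1, 2, 8, 5, 3, 6
d = r₁ − r₂: 1, 1, 1, 5, -4, -4, 3, -3
d²: 1, 1, 1, 25, 16, 16, 9, 9; Σd² = 78
ρ = 1 − 6·78/(8·63) = 1 − 468/504 = 0.071

0.071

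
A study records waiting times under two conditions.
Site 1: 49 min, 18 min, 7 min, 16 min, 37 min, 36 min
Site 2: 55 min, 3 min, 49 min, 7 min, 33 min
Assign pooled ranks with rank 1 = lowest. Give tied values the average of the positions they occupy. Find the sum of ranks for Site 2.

Sorted (ascending): 3, 7, 7, 16, 18, 33, 36, 37, 49, 49, 55
The 2 values of 7 occupy positions 2–3 → average rank (2+3)/2 = 2.5.
The 2 values of 49 occupy positions 9–10 → average rank (9+10)/2 = 9.5.
Site 2 values → pooled ranks: 55→11, 3→1, 49→9.5, 7→2.5, 33→6
Rank sum = 11 + 1 + 9.5 + 2.5 + 6 = 30

30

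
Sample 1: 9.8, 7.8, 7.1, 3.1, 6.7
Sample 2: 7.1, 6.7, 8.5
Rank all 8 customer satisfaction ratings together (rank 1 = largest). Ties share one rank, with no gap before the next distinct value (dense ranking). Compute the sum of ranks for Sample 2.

Sorted (descending): 9.8, 8.5, 7.8, 7.1, 7.1, 6.7, 6.7, 3.1
The 2 values of 7.1 share dense rank 4.
The 2 values of 6.7 share dense rank 5.
Remaining distinct values take the next consecutive integers.
Sample 2 values → pooled ranks: 7.1→4, 6.7→5, 8.5→2
Rank sum = 4 + 5 + 2 = 11

11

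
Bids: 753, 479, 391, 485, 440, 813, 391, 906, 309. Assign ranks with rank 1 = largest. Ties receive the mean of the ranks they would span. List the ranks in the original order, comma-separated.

3, 5, 7.5, 4, 6, 2, 7.5, 1, 9

Sorted (descending): 906, 813, 753, 485, 479, 440, 391, 391, 309
The 2 values of 391 occupy positions 7–8 → average rank (7+8)/2 = 7.5.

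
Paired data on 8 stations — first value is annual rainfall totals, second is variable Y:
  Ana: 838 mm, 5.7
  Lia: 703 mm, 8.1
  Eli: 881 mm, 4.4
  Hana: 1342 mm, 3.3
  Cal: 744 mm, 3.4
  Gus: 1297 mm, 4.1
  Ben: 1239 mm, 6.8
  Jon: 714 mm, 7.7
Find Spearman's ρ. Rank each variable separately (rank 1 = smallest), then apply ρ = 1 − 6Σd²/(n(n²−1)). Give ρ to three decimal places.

Ranks of variable 1: 4, 1, 5, 8, 3, 7, 6, 2
Ranks of variable 2: 5, 8, 4, 1, 2, 3, 6, 7
d = r₁ − r₂: -1, -7, 1, 7, 1, 4, 0, -5
d²: 1, 49, 1, 49, 1, 16, 0, 25; Σd² = 142
ρ = 1 − 6·142/(8·63) = 1 − 852/504 = -0.690

-0.690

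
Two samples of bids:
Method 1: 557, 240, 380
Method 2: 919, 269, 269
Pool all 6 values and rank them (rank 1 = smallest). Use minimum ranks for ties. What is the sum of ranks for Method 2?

Sorted (ascending): 240, 269, 269, 380, 557, 919
The 2 values of 269 occupy positions 2–3 → each gets rank 2.
Method 2 values → pooled ranks: 919→6, 269→2, 269→2
Rank sum = 6 + 2 + 2 = 10

10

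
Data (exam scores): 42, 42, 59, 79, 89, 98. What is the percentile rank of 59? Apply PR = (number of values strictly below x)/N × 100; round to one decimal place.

33.3

N = 6.
Strictly below 59: 2. Equal to 59: 1.
PR = 2/6 × 100 = 33.3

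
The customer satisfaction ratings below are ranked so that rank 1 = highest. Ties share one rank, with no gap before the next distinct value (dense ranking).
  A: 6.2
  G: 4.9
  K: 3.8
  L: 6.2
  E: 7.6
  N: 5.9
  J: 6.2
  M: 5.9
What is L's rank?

Sorted (descending): 7.6, 6.2, 6.2, 6.2, 5.9, 5.9, 4.9, 3.8
The 3 values of 6.2 share dense rank 2.
The 2 values of 5.9 share dense rank 3.
Remaining distinct values take the next consecutive integers.
L has value 6.2 → rank 2.

2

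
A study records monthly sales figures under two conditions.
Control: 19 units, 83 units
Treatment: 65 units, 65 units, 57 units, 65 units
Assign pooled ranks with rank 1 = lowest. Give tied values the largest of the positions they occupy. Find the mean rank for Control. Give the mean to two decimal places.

3.50

Sorted (ascending): 19, 57, 65, 65, 65, 83
The 3 values of 65 occupy positions 3–5 → each gets rank 5.
Control values → pooled ranks: 19→1, 83→6
Mean rank = (1 + 6) / 2 = 3.50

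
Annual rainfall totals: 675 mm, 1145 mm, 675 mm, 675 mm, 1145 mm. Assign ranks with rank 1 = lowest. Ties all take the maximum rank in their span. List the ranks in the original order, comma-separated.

Sorted (ascending): 675, 675, 675, 1145, 1145
The 3 values of 675 occupy positions 1–3 → each gets rank 3.
The 2 values of 1145 occupy positions 4–5 → each gets rank 5.

3, 5, 3, 3, 5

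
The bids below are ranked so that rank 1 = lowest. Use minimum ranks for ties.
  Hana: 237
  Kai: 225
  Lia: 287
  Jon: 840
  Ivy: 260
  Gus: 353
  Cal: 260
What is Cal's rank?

Sorted (ascending): 225, 237, 260, 260, 287, 353, 840
The 2 values of 260 occupy positions 3–4 → each gets rank 3.
Cal has value 260 → rank 3.

3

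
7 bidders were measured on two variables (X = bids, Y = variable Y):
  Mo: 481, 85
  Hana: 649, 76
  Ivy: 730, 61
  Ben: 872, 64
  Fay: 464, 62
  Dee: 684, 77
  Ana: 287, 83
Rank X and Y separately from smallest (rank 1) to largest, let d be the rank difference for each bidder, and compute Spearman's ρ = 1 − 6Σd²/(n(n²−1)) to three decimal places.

Ranks of variable 1: 3, 4, 6, 7, 2, 5, 1
Ranks of variable 2: 7, 4, 1, 3, 2, 5, 6
d = r₁ − r₂: -4, 0, 5, 4, 0, 0, -5
d²: 16, 0, 25, 16, 0, 0, 25; Σd² = 82
ρ = 1 − 6·82/(7·48) = 1 − 492/336 = -0.464

-0.464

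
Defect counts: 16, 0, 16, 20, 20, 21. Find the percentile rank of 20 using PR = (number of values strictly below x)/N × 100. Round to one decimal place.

N = 6.
Strictly below 20: 3. Equal to 20: 2.
PR = 3/6 × 100 = 50.0

50.0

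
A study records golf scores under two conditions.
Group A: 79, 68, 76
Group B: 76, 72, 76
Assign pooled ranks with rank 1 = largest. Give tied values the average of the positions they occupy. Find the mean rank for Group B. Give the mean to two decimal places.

Sorted (descending): 79, 76, 76, 76, 72, 68
The 3 values of 76 occupy positions 2–4 → average rank 3.
Group B values → pooled ranks: 76→3, 72→5, 76→3
Mean rank = (3 + 5 + 3) / 3 = 3.67

3.67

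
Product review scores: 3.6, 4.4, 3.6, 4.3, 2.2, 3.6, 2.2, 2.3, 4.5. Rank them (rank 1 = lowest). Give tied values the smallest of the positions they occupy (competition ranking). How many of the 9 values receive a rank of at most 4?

6

Sorted (ascending): 2.2, 2.2, 2.3, 3.6, 3.6, 3.6, 4.3, 4.4, 4.5
The 2 values of 2.2 occupy positions 1–2 → each gets rank 1.
The 3 values of 3.6 occupy positions 4–6 → each gets rank 4.
Ranks ≤ 4: {1, 1, 3, 4, 4, 4} → 6 values.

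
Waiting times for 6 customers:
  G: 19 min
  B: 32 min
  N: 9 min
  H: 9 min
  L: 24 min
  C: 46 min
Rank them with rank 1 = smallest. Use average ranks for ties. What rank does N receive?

1.5

Sorted (ascending): 9, 9, 19, 24, 32, 46
The 2 values of 9 occupy positions 1–2 → average rank (1+2)/2 = 1.5.
N has value 9 min → rank 1.5.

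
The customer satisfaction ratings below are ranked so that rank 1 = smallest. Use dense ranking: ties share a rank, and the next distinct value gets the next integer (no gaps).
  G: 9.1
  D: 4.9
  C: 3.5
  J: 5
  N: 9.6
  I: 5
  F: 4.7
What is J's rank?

4

Sorted (ascending): 3.5, 4.7, 4.9, 5, 5, 9.1, 9.6
The 2 values of 5 share dense rank 4.
Remaining distinct values take the next consecutive integers.
J has value 5 → rank 4.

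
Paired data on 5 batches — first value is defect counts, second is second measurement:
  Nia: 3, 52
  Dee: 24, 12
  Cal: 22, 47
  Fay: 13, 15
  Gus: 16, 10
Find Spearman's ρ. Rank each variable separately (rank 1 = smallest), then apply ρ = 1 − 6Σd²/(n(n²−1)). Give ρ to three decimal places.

-0.500

Ranks of variable 1: 1, 5, 4, 2, 3
Ranks of variable 2: 5, 2, 4, 3, 1
d = r₁ − r₂: -4, 3, 0, -1, 2
d²: 16, 9, 0, 1, 4; Σd² = 30
ρ = 1 − 6·30/(5·24) = 1 − 180/120 = -0.500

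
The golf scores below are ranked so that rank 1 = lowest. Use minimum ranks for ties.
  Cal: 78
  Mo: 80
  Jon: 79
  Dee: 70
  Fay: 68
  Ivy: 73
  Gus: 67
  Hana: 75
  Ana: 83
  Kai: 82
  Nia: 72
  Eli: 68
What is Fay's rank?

2

Sorted (ascending): 67, 68, 68, 70, 72, 73, 75, 78, 79, 80, 82, 83
The 2 values of 68 occupy positions 2–3 → each gets rank 2.
Fay has value 68 → rank 2.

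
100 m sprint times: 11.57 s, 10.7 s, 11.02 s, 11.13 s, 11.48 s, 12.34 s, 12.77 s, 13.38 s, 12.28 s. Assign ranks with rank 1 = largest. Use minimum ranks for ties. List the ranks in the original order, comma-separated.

5, 9, 8, 7, 6, 3, 2, 1, 4

Sorted (descending): 13.38, 12.77, 12.34, 12.28, 11.57, 11.48, 11.13, 11.02, 10.7
No ties — each value takes its position as its rank.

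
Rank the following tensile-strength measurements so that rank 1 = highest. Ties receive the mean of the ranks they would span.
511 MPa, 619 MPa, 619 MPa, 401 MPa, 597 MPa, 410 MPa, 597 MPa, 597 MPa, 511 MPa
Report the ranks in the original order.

6.5, 1.5, 1.5, 9, 4, 8, 4, 4, 6.5

Sorted (descending): 619, 619, 597, 597, 597, 511, 511, 410, 401
The 2 values of 619 occupy positions 1–2 → average rank (1+2)/2 = 1.5.
The 3 values of 597 occupy positions 3–5 → average rank 4.
The 2 values of 511 occupy positions 6–7 → average rank (6+7)/2 = 6.5.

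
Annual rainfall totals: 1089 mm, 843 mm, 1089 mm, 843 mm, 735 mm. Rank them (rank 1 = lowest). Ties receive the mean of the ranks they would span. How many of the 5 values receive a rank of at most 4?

Sorted (ascending): 735, 843, 843, 1089, 1089
The 2 values of 843 occupy positions 2–3 → average rank (2+3)/2 = 2.5.
The 2 values of 1089 occupy positions 4–5 → average rank (4+5)/2 = 4.5.
Ranks ≤ 4: {1, 2.5, 2.5} → 3 values.

3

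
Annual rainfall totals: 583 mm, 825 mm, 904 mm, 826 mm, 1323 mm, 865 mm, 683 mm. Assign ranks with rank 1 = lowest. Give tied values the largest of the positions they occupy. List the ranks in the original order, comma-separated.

1, 3, 6, 4, 7, 5, 2

Sorted (ascending): 583, 683, 825, 826, 865, 904, 1323
No ties — each value takes its position as its rank.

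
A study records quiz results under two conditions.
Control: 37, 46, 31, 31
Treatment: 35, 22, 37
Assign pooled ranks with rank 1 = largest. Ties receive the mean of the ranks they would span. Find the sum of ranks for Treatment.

13.5

Sorted (descending): 46, 37, 37, 35, 31, 31, 22
The 2 values of 37 occupy positions 2–3 → average rank (2+3)/2 = 2.5.
The 2 values of 31 occupy positions 5–6 → average rank (5+6)/2 = 5.5.
Treatment values → pooled ranks: 35→4, 22→7, 37→2.5
Rank sum = 4 + 7 + 2.5 = 13.5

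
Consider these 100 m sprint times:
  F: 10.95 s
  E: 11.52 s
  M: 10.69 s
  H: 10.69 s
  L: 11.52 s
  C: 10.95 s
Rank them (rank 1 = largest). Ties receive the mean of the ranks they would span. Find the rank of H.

5.5

Sorted (descending): 11.52, 11.52, 10.95, 10.95, 10.69, 10.69
The 2 values of 11.52 occupy positions 1–2 → average rank (1+2)/2 = 1.5.
The 2 values of 10.95 occupy positions 3–4 → average rank (3+4)/2 = 3.5.
The 2 values of 10.69 occupy positions 5–6 → average rank (5+6)/2 = 5.5.
H has value 10.69 s → rank 5.5.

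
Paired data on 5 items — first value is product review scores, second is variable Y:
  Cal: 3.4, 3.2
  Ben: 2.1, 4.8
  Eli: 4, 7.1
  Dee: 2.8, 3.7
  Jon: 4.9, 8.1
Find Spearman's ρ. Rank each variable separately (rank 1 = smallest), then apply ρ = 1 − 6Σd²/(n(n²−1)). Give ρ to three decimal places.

Ranks of variable 1: 3, 1, 4, 2, 5
Ranks of variable 2: 1, 3, 4, 2, 5
d = r₁ − r₂: 2, -2, 0, 0, 0
d²: 4, 4, 0, 0, 0; Σd² = 8
ρ = 1 − 6·8/(5·24) = 1 − 48/120 = 0.600

0.600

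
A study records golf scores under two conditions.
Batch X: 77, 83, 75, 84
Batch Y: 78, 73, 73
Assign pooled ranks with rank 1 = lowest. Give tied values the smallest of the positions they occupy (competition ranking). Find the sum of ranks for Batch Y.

Sorted (ascending): 73, 73, 75, 77, 78, 83, 84
The 2 values of 73 occupy positions 1–2 → each gets rank 1.
Batch Y values → pooled ranks: 78→5, 73→1, 73→1
Rank sum = 5 + 1 + 1 = 7

7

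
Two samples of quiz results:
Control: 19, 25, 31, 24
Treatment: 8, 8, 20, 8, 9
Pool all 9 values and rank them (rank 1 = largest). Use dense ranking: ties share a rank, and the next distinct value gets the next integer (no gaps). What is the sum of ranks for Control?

11

Sorted (descending): 31, 25, 24, 20, 19, 9, 8, 8, 8
The 3 values of 8 share dense rank 7.
Remaining distinct values take the next consecutive integers.
Control values → pooled ranks: 19→5, 25→2, 31→1, 24→3
Rank sum = 5 + 2 + 1 + 3 = 11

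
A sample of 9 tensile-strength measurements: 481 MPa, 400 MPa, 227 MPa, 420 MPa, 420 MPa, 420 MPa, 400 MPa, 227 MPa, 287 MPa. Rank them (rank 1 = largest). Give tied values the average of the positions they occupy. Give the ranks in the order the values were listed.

Sorted (descending): 481, 420, 420, 420, 400, 400, 287, 227, 227
The 3 values of 420 occupy positions 2–4 → average rank 3.
The 2 values of 400 occupy positions 5–6 → average rank (5+6)/2 = 5.5.
The 2 values of 227 occupy positions 8–9 → average rank (8+9)/2 = 8.5.

1, 5.5, 8.5, 3, 3, 3, 5.5, 8.5, 7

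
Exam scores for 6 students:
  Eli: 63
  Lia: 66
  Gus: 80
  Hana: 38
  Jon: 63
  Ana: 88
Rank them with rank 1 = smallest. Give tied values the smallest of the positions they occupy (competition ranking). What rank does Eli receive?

Sorted (ascending): 38, 63, 63, 66, 80, 88
The 2 values of 63 occupy positions 2–3 → each gets rank 2.
Eli has value 63 → rank 2.

2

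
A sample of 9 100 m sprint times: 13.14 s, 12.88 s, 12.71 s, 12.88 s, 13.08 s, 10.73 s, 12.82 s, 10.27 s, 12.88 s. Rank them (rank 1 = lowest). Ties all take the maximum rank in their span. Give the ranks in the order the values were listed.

Sorted (ascending): 10.27, 10.73, 12.71, 12.82, 12.88, 12.88, 12.88, 13.08, 13.14
The 3 values of 12.88 occupy positions 5–7 → each gets rank 7.

9, 7, 3, 7, 8, 2, 4, 1, 7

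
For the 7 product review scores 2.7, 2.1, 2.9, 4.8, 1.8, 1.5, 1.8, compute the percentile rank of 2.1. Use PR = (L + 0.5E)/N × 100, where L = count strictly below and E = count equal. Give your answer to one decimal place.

50.0

N = 7.
Strictly below 2.1: 3. Equal to 2.1: 1.
PR = (3 + 0.5·1)/7 × 100 = 50.0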